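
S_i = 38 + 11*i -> [38, 49, 60, 71, 82]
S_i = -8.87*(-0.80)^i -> [-8.87, 7.1, -5.68, 4.54, -3.63]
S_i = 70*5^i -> [70, 350, 1750, 8750, 43750]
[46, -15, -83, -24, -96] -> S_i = Random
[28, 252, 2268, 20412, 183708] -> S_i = 28*9^i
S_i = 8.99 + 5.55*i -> [8.99, 14.54, 20.09, 25.64, 31.19]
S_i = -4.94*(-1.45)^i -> [-4.94, 7.16, -10.39, 15.06, -21.84]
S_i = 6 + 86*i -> [6, 92, 178, 264, 350]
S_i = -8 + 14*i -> [-8, 6, 20, 34, 48]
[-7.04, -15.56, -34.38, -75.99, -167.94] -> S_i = -7.04*2.21^i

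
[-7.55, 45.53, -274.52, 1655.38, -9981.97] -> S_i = -7.55*(-6.03)^i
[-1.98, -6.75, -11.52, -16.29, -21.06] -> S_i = -1.98 + -4.77*i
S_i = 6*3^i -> [6, 18, 54, 162, 486]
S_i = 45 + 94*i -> [45, 139, 233, 327, 421]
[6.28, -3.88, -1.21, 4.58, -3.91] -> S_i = Random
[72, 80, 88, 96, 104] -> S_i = 72 + 8*i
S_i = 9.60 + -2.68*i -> [9.6, 6.92, 4.24, 1.56, -1.12]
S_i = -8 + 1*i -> [-8, -7, -6, -5, -4]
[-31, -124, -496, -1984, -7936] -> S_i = -31*4^i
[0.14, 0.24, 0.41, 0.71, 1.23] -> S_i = 0.14*1.72^i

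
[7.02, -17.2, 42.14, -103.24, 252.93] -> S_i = 7.02*(-2.45)^i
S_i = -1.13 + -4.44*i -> [-1.13, -5.57, -10.01, -14.45, -18.89]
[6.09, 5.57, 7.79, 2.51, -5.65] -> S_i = Random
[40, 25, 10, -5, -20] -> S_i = 40 + -15*i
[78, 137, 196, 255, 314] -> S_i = 78 + 59*i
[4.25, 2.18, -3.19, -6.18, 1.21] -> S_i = Random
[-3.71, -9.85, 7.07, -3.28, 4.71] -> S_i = Random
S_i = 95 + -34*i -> [95, 61, 27, -7, -41]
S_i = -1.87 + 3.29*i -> [-1.87, 1.42, 4.71, 8.0, 11.29]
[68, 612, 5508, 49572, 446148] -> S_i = 68*9^i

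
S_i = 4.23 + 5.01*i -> [4.23, 9.24, 14.25, 19.26, 24.27]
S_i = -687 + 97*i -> [-687, -590, -493, -396, -299]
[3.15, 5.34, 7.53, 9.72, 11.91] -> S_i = 3.15 + 2.19*i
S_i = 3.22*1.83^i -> [3.22, 5.89, 10.78, 19.73, 36.11]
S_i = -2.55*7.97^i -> [-2.55, -20.32, -161.98, -1290.97, -10289.01]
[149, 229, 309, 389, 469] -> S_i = 149 + 80*i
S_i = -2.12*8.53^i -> [-2.12, -18.08, -154.25, -1315.78, -11223.59]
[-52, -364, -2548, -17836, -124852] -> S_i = -52*7^i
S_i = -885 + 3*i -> [-885, -882, -879, -876, -873]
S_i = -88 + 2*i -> [-88, -86, -84, -82, -80]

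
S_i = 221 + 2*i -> [221, 223, 225, 227, 229]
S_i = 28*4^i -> [28, 112, 448, 1792, 7168]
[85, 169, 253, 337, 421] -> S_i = 85 + 84*i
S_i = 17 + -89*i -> [17, -72, -161, -250, -339]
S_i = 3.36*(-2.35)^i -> [3.36, -7.9, 18.56, -43.61, 102.47]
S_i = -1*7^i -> [-1, -7, -49, -343, -2401]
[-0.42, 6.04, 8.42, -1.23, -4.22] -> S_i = Random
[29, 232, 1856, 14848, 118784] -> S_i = 29*8^i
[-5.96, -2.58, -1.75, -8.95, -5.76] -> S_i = Random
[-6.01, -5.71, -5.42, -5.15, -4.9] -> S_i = -6.01*0.95^i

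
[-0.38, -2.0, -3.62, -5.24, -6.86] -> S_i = -0.38 + -1.62*i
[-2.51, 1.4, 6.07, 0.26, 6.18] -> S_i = Random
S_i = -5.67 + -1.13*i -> [-5.67, -6.8, -7.93, -9.06, -10.19]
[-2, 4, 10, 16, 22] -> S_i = -2 + 6*i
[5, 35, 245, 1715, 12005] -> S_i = 5*7^i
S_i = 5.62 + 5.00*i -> [5.62, 10.62, 15.62, 20.62, 25.62]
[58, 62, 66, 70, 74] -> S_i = 58 + 4*i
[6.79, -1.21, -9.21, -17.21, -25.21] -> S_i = 6.79 + -8.00*i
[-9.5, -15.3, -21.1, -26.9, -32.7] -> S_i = -9.50 + -5.80*i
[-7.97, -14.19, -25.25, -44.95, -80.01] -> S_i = -7.97*1.78^i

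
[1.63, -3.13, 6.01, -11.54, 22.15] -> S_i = 1.63*(-1.92)^i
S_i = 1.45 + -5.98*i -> [1.45, -4.53, -10.51, -16.49, -22.47]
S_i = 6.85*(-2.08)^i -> [6.85, -14.25, 29.64, -61.64, 128.22]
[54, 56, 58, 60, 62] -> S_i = 54 + 2*i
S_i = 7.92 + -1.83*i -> [7.92, 6.09, 4.26, 2.43, 0.6]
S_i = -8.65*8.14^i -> [-8.65, -70.41, -573.15, -4665.4, -37976.39]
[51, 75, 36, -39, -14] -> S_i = Random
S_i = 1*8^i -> [1, 8, 64, 512, 4096]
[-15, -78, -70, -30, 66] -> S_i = Random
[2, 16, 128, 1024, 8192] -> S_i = 2*8^i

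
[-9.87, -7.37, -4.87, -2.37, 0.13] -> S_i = -9.87 + 2.50*i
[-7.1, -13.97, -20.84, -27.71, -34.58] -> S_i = -7.10 + -6.87*i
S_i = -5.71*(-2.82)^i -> [-5.71, 16.1, -45.41, 128.05, -361.1]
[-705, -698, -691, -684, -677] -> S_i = -705 + 7*i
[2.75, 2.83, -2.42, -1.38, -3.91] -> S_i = Random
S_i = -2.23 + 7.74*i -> [-2.23, 5.51, 13.25, 20.99, 28.73]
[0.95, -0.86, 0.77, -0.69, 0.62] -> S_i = 0.95*(-0.90)^i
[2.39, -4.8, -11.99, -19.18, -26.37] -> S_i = 2.39 + -7.19*i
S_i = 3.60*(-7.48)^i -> [3.6, -26.93, 201.42, -1506.63, 11269.61]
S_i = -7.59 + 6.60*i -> [-7.59, -0.99, 5.61, 12.21, 18.81]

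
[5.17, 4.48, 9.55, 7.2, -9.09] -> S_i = Random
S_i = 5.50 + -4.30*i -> [5.5, 1.2, -3.1, -7.4, -11.7]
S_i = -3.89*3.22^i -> [-3.89, -12.53, -40.33, -129.87, -418.19]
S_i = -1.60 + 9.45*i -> [-1.6, 7.85, 17.3, 26.75, 36.2]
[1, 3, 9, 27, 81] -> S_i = 1*3^i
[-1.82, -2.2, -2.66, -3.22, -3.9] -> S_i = -1.82*1.21^i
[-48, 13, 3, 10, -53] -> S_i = Random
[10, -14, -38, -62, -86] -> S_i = 10 + -24*i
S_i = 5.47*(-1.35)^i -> [5.47, -7.38, 9.97, -13.46, 18.17]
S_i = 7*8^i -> [7, 56, 448, 3584, 28672]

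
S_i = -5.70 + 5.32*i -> [-5.7, -0.38, 4.94, 10.26, 15.58]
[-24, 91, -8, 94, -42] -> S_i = Random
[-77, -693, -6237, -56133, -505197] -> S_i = -77*9^i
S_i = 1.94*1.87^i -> [1.94, 3.63, 6.78, 12.69, 23.72]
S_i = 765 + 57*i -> [765, 822, 879, 936, 993]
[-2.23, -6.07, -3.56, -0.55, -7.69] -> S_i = Random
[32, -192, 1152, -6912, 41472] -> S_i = 32*-6^i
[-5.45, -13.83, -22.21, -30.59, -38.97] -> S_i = -5.45 + -8.38*i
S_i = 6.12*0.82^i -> [6.12, 5.02, 4.12, 3.37, 2.77]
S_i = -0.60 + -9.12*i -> [-0.6, -9.72, -18.84, -27.96, -37.08]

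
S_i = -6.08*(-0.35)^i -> [-6.08, 2.13, -0.74, 0.26, -0.09]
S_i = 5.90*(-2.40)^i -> [5.9, -14.16, 33.98, -81.56, 195.75]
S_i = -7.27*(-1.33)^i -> [-7.27, 9.67, -12.86, 17.1, -22.75]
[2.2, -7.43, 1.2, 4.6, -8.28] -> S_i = Random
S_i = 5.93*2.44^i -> [5.93, 14.47, 35.3, 86.14, 210.19]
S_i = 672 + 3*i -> [672, 675, 678, 681, 684]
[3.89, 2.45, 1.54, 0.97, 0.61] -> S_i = 3.89*0.63^i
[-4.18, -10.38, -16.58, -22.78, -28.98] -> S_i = -4.18 + -6.20*i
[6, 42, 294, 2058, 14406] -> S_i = 6*7^i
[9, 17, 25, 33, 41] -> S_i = 9 + 8*i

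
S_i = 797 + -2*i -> [797, 795, 793, 791, 789]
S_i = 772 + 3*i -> [772, 775, 778, 781, 784]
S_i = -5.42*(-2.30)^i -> [-5.42, 12.47, -28.67, 65.95, -151.67]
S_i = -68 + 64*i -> [-68, -4, 60, 124, 188]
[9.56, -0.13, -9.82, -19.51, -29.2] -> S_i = 9.56 + -9.69*i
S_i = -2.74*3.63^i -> [-2.74, -9.95, -36.1, -131.06, -475.75]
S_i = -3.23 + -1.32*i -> [-3.23, -4.55, -5.87, -7.19, -8.51]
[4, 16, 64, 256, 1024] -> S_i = 4*4^i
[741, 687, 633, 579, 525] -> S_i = 741 + -54*i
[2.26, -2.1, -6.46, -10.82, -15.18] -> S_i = 2.26 + -4.36*i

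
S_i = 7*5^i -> [7, 35, 175, 875, 4375]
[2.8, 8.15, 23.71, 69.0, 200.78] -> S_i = 2.80*2.91^i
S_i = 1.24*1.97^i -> [1.24, 2.44, 4.81, 9.48, 18.68]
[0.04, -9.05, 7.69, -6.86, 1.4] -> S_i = Random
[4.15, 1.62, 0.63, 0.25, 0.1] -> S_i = 4.15*0.39^i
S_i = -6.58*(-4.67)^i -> [-6.58, 30.73, -143.5, 670.16, -3129.63]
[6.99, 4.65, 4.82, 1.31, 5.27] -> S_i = Random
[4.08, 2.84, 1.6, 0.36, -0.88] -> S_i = 4.08 + -1.24*i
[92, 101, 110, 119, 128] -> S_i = 92 + 9*i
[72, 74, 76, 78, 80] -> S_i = 72 + 2*i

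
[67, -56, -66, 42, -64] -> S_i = Random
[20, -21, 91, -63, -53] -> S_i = Random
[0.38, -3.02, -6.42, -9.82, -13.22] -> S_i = 0.38 + -3.40*i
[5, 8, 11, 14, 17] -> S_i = 5 + 3*i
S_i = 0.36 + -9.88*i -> [0.36, -9.52, -19.4, -29.28, -39.16]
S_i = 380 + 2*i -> [380, 382, 384, 386, 388]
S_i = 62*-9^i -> [62, -558, 5022, -45198, 406782]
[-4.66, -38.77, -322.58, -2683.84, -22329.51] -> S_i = -4.66*8.32^i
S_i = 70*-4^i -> [70, -280, 1120, -4480, 17920]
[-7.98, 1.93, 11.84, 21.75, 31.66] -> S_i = -7.98 + 9.91*i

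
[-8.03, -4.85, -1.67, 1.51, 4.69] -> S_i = -8.03 + 3.18*i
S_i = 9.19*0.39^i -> [9.19, 3.58, 1.4, 0.55, 0.21]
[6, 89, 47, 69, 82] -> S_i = Random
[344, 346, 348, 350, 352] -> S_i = 344 + 2*i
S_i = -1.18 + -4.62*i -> [-1.18, -5.8, -10.42, -15.04, -19.66]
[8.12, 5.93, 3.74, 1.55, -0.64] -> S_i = 8.12 + -2.19*i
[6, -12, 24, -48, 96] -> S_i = 6*-2^i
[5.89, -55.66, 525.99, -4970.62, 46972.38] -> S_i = 5.89*(-9.45)^i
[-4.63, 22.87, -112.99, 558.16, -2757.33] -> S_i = -4.63*(-4.94)^i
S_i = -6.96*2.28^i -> [-6.96, -15.87, -36.18, -82.49, -188.08]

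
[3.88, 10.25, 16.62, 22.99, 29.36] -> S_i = 3.88 + 6.37*i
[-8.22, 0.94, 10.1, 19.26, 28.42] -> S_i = -8.22 + 9.16*i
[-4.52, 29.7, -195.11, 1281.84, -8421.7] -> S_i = -4.52*(-6.57)^i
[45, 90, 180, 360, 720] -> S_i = 45*2^i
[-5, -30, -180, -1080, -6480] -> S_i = -5*6^i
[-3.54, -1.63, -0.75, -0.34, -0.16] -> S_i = -3.54*0.46^i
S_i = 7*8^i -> [7, 56, 448, 3584, 28672]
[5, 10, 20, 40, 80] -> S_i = 5*2^i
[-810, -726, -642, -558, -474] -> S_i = -810 + 84*i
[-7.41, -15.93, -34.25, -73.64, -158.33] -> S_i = -7.41*2.15^i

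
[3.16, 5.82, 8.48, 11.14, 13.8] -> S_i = 3.16 + 2.66*i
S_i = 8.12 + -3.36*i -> [8.12, 4.76, 1.4, -1.96, -5.32]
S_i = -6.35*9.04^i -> [-6.35, -57.4, -518.93, -4691.15, -42407.97]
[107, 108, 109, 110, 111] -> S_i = 107 + 1*i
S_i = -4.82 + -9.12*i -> [-4.82, -13.94, -23.06, -32.18, -41.3]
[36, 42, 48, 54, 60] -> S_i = 36 + 6*i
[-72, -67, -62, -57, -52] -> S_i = -72 + 5*i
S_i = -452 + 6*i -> [-452, -446, -440, -434, -428]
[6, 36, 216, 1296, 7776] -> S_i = 6*6^i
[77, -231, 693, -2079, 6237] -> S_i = 77*-3^i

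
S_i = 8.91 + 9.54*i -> [8.91, 18.45, 27.99, 37.53, 47.07]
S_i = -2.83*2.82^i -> [-2.83, -7.98, -22.51, -63.46, -178.97]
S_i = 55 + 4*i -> [55, 59, 63, 67, 71]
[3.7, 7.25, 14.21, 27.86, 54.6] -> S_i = 3.70*1.96^i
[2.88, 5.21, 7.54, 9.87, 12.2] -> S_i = 2.88 + 2.33*i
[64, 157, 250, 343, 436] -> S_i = 64 + 93*i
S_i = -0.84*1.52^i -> [-0.84, -1.28, -1.94, -2.95, -4.48]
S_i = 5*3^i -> [5, 15, 45, 135, 405]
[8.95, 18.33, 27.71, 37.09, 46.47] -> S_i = 8.95 + 9.38*i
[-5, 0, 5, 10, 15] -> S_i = -5 + 5*i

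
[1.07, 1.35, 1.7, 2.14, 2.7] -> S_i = 1.07*1.26^i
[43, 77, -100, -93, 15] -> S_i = Random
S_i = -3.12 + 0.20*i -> [-3.12, -2.92, -2.72, -2.52, -2.32]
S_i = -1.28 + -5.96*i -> [-1.28, -7.24, -13.2, -19.16, -25.12]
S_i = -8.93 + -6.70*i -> [-8.93, -15.63, -22.33, -29.03, -35.73]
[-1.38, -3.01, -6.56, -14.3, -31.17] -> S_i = -1.38*2.18^i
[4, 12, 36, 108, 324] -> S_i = 4*3^i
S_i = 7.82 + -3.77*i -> [7.82, 4.05, 0.28, -3.49, -7.26]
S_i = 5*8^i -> [5, 40, 320, 2560, 20480]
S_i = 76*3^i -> [76, 228, 684, 2052, 6156]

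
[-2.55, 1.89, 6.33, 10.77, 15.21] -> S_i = -2.55 + 4.44*i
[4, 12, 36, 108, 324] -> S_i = 4*3^i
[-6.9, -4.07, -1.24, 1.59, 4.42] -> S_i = -6.90 + 2.83*i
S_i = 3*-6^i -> [3, -18, 108, -648, 3888]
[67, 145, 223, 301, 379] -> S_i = 67 + 78*i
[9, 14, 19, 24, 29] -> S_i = 9 + 5*i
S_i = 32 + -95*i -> [32, -63, -158, -253, -348]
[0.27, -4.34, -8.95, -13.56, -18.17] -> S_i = 0.27 + -4.61*i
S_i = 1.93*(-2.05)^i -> [1.93, -3.96, 8.11, -16.63, 34.09]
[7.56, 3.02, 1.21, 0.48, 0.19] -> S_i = 7.56*0.40^i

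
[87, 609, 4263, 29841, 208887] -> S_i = 87*7^i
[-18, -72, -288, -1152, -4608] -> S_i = -18*4^i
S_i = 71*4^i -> [71, 284, 1136, 4544, 18176]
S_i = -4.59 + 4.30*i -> [-4.59, -0.29, 4.01, 8.31, 12.61]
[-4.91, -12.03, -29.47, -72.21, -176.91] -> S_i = -4.91*2.45^i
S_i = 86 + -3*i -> [86, 83, 80, 77, 74]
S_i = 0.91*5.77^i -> [0.91, 5.25, 30.3, 174.81, 1008.66]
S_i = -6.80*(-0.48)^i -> [-6.8, 3.26, -1.57, 0.75, -0.36]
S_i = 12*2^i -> [12, 24, 48, 96, 192]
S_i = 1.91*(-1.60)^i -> [1.91, -3.06, 4.89, -7.82, 12.52]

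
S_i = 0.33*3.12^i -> [0.33, 1.03, 3.21, 10.02, 31.27]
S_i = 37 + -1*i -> [37, 36, 35, 34, 33]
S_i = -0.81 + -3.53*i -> [-0.81, -4.34, -7.87, -11.4, -14.93]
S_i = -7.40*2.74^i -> [-7.4, -20.28, -55.56, -152.22, -417.09]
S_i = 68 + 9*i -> [68, 77, 86, 95, 104]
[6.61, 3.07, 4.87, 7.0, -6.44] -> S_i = Random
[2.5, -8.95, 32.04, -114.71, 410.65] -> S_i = 2.50*(-3.58)^i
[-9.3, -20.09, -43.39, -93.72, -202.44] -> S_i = -9.30*2.16^i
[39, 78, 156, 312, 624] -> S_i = 39*2^i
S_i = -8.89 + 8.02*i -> [-8.89, -0.87, 7.15, 15.17, 23.19]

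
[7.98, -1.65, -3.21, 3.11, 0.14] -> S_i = Random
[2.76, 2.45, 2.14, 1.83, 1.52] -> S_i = 2.76 + -0.31*i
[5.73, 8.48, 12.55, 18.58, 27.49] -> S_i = 5.73*1.48^i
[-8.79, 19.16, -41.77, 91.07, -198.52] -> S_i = -8.79*(-2.18)^i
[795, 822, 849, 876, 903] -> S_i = 795 + 27*i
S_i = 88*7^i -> [88, 616, 4312, 30184, 211288]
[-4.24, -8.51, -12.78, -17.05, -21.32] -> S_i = -4.24 + -4.27*i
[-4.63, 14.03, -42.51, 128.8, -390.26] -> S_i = -4.63*(-3.03)^i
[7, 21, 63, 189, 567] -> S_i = 7*3^i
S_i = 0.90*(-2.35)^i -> [0.9, -2.12, 4.97, -11.68, 27.45]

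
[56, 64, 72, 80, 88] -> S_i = 56 + 8*i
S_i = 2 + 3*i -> [2, 5, 8, 11, 14]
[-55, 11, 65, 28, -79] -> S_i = Random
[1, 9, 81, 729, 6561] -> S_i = 1*9^i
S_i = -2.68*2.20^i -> [-2.68, -5.9, -12.97, -28.54, -62.78]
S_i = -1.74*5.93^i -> [-1.74, -10.32, -61.19, -362.84, -2151.63]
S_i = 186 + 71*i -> [186, 257, 328, 399, 470]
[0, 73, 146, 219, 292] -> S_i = 0 + 73*i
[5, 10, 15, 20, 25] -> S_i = 5 + 5*i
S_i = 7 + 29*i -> [7, 36, 65, 94, 123]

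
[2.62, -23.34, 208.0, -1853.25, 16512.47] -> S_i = 2.62*(-8.91)^i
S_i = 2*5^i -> [2, 10, 50, 250, 1250]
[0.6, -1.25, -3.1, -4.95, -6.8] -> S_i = 0.60 + -1.85*i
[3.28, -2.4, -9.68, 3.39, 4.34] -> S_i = Random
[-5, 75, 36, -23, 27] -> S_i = Random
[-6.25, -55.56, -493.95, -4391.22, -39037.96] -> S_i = -6.25*8.89^i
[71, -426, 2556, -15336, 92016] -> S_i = 71*-6^i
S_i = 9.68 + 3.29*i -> [9.68, 12.97, 16.26, 19.55, 22.84]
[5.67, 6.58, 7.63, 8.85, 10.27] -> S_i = 5.67*1.16^i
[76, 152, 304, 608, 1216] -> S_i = 76*2^i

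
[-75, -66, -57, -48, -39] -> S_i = -75 + 9*i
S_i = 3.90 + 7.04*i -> [3.9, 10.94, 17.98, 25.02, 32.06]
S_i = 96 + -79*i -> [96, 17, -62, -141, -220]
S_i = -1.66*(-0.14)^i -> [-1.66, 0.23, -0.03, 0.0, -0.0]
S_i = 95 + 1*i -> [95, 96, 97, 98, 99]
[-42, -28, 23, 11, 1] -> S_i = Random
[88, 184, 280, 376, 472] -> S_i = 88 + 96*i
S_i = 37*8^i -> [37, 296, 2368, 18944, 151552]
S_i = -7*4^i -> [-7, -28, -112, -448, -1792]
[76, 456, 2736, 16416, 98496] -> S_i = 76*6^i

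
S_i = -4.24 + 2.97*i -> [-4.24, -1.27, 1.7, 4.67, 7.64]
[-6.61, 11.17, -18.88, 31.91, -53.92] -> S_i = -6.61*(-1.69)^i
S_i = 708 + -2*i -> [708, 706, 704, 702, 700]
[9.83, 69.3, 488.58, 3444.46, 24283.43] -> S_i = 9.83*7.05^i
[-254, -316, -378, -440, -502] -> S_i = -254 + -62*i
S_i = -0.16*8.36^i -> [-0.16, -1.34, -11.18, -93.48, -781.53]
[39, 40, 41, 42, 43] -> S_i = 39 + 1*i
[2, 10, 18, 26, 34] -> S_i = 2 + 8*i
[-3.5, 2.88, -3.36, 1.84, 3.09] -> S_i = Random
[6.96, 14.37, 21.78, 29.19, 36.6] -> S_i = 6.96 + 7.41*i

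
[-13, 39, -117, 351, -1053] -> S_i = -13*-3^i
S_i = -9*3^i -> [-9, -27, -81, -243, -729]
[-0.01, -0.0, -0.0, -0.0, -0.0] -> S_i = -0.01*0.03^i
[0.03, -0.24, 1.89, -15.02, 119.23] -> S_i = 0.03*(-7.94)^i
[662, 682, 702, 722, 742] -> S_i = 662 + 20*i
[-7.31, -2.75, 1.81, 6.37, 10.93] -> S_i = -7.31 + 4.56*i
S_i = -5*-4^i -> [-5, 20, -80, 320, -1280]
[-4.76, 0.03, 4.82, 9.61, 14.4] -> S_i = -4.76 + 4.79*i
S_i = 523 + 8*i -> [523, 531, 539, 547, 555]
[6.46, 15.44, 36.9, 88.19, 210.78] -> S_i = 6.46*2.39^i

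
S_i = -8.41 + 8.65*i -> [-8.41, 0.24, 8.89, 17.54, 26.19]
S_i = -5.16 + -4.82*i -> [-5.16, -9.98, -14.8, -19.62, -24.44]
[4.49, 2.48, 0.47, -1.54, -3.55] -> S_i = 4.49 + -2.01*i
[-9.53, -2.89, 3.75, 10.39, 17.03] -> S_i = -9.53 + 6.64*i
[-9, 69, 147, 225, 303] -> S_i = -9 + 78*i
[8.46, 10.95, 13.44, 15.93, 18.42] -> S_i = 8.46 + 2.49*i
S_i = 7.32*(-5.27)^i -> [7.32, -38.58, 203.3, -1071.38, 5646.16]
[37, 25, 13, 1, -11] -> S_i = 37 + -12*i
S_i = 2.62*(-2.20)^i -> [2.62, -5.76, 12.68, -27.9, 61.38]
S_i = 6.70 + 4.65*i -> [6.7, 11.35, 16.0, 20.65, 25.3]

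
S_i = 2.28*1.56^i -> [2.28, 3.56, 5.55, 8.66, 13.5]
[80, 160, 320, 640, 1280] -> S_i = 80*2^i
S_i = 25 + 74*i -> [25, 99, 173, 247, 321]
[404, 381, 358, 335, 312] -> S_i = 404 + -23*i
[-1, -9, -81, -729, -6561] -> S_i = -1*9^i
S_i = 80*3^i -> [80, 240, 720, 2160, 6480]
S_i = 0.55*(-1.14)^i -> [0.55, -0.63, 0.71, -0.81, 0.93]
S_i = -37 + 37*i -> [-37, 0, 37, 74, 111]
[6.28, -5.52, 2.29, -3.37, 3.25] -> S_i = Random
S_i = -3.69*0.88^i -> [-3.69, -3.25, -2.86, -2.51, -2.21]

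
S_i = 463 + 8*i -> [463, 471, 479, 487, 495]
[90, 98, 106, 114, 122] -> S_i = 90 + 8*i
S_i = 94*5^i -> [94, 470, 2350, 11750, 58750]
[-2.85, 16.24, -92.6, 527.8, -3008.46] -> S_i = -2.85*(-5.70)^i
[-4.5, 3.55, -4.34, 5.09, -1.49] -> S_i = Random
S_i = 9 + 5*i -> [9, 14, 19, 24, 29]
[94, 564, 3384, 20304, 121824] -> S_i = 94*6^i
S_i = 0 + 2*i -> [0, 2, 4, 6, 8]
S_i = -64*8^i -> [-64, -512, -4096, -32768, -262144]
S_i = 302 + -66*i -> [302, 236, 170, 104, 38]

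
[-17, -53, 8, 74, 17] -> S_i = Random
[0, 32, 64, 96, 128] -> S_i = 0 + 32*i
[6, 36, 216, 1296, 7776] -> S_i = 6*6^i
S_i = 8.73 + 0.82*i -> [8.73, 9.55, 10.37, 11.19, 12.01]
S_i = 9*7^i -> [9, 63, 441, 3087, 21609]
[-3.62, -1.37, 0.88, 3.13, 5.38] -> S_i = -3.62 + 2.25*i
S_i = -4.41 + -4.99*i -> [-4.41, -9.4, -14.39, -19.38, -24.37]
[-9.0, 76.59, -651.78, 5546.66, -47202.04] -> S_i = -9.00*(-8.51)^i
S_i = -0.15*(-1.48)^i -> [-0.15, 0.22, -0.33, 0.49, -0.72]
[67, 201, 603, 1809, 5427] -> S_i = 67*3^i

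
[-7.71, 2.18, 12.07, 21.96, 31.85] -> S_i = -7.71 + 9.89*i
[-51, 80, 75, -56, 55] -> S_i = Random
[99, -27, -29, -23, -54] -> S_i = Random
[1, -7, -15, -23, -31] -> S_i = 1 + -8*i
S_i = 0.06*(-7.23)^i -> [0.06, -0.43, 3.14, -22.68, 163.95]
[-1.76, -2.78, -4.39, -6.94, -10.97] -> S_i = -1.76*1.58^i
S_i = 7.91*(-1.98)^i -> [7.91, -15.66, 31.01, -61.4, 121.57]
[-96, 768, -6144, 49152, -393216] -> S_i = -96*-8^i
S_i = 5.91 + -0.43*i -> [5.91, 5.48, 5.05, 4.62, 4.19]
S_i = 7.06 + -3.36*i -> [7.06, 3.7, 0.34, -3.02, -6.38]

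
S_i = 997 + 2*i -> [997, 999, 1001, 1003, 1005]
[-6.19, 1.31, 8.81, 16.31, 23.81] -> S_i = -6.19 + 7.50*i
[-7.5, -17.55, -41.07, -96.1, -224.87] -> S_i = -7.50*2.34^i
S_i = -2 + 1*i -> [-2, -1, 0, 1, 2]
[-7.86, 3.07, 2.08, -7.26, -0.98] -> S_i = Random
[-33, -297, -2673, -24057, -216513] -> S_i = -33*9^i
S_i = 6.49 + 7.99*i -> [6.49, 14.48, 22.47, 30.46, 38.45]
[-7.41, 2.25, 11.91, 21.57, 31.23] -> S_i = -7.41 + 9.66*i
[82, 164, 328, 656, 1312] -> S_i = 82*2^i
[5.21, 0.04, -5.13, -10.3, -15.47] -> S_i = 5.21 + -5.17*i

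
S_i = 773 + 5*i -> [773, 778, 783, 788, 793]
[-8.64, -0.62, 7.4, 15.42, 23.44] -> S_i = -8.64 + 8.02*i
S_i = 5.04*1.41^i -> [5.04, 7.11, 10.02, 14.13, 19.92]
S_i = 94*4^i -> [94, 376, 1504, 6016, 24064]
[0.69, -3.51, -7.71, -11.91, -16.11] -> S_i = 0.69 + -4.20*i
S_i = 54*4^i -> [54, 216, 864, 3456, 13824]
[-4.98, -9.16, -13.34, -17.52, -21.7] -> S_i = -4.98 + -4.18*i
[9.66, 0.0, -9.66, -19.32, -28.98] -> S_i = 9.66 + -9.66*i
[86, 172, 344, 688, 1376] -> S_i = 86*2^i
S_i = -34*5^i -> [-34, -170, -850, -4250, -21250]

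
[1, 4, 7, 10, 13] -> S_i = 1 + 3*i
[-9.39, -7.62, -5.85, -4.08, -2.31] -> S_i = -9.39 + 1.77*i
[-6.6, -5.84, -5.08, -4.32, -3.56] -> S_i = -6.60 + 0.76*i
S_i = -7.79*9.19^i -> [-7.79, -71.59, -657.91, -6046.22, -55564.77]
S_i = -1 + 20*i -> [-1, 19, 39, 59, 79]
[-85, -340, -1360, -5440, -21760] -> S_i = -85*4^i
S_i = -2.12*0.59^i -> [-2.12, -1.25, -0.74, -0.44, -0.26]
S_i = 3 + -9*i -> [3, -6, -15, -24, -33]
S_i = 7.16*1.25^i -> [7.16, 8.95, 11.19, 13.98, 17.48]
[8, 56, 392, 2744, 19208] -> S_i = 8*7^i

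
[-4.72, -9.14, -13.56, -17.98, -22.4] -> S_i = -4.72 + -4.42*i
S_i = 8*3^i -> [8, 24, 72, 216, 648]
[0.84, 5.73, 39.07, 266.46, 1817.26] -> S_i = 0.84*6.82^i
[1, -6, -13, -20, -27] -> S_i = 1 + -7*i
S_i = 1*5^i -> [1, 5, 25, 125, 625]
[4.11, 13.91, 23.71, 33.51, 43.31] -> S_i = 4.11 + 9.80*i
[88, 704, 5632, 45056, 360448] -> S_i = 88*8^i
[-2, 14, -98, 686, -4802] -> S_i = -2*-7^i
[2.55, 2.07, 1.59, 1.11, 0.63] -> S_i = 2.55 + -0.48*i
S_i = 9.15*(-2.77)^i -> [9.15, -25.35, 70.21, -194.47, 538.69]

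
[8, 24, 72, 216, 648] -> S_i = 8*3^i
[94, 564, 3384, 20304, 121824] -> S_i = 94*6^i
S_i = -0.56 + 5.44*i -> [-0.56, 4.88, 10.32, 15.76, 21.2]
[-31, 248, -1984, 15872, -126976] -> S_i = -31*-8^i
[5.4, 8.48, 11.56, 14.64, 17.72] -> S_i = 5.40 + 3.08*i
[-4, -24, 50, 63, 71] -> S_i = Random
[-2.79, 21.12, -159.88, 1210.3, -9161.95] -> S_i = -2.79*(-7.57)^i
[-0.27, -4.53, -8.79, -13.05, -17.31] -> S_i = -0.27 + -4.26*i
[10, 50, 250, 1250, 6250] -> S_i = 10*5^i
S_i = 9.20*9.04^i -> [9.2, 83.17, 751.84, 6796.62, 61441.46]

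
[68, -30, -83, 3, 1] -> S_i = Random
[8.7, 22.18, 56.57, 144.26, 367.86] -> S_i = 8.70*2.55^i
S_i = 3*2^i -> [3, 6, 12, 24, 48]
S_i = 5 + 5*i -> [5, 10, 15, 20, 25]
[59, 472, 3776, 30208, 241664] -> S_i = 59*8^i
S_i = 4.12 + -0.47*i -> [4.12, 3.65, 3.18, 2.71, 2.24]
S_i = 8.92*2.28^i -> [8.92, 20.34, 46.37, 105.72, 241.05]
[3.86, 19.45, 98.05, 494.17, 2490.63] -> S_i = 3.86*5.04^i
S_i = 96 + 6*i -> [96, 102, 108, 114, 120]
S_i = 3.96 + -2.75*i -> [3.96, 1.21, -1.54, -4.29, -7.04]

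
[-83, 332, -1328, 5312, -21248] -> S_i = -83*-4^i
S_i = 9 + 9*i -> [9, 18, 27, 36, 45]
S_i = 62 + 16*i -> [62, 78, 94, 110, 126]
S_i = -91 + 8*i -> [-91, -83, -75, -67, -59]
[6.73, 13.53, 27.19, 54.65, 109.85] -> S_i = 6.73*2.01^i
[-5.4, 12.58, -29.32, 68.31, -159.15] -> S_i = -5.40*(-2.33)^i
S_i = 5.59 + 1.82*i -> [5.59, 7.41, 9.23, 11.05, 12.87]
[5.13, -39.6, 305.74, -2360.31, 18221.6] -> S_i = 5.13*(-7.72)^i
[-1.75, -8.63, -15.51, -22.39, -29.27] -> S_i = -1.75 + -6.88*i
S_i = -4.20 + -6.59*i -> [-4.2, -10.79, -17.38, -23.97, -30.56]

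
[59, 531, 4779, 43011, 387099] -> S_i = 59*9^i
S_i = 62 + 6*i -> [62, 68, 74, 80, 86]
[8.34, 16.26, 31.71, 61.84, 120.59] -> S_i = 8.34*1.95^i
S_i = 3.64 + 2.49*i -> [3.64, 6.13, 8.62, 11.11, 13.6]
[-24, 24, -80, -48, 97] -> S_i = Random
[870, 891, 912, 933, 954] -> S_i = 870 + 21*i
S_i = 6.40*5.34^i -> [6.4, 34.18, 182.5, 974.55, 5204.09]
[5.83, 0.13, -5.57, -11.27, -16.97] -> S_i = 5.83 + -5.70*i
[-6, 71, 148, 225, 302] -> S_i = -6 + 77*i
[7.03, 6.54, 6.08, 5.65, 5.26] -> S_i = 7.03*0.93^i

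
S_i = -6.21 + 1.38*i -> [-6.21, -4.83, -3.45, -2.07, -0.69]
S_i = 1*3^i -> [1, 3, 9, 27, 81]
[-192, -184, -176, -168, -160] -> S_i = -192 + 8*i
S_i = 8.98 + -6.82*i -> [8.98, 2.16, -4.66, -11.48, -18.3]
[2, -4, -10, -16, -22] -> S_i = 2 + -6*i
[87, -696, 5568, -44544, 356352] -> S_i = 87*-8^i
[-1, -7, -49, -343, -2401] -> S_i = -1*7^i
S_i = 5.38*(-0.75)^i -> [5.38, -4.04, 3.03, -2.27, 1.7]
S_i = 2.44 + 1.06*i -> [2.44, 3.5, 4.56, 5.62, 6.68]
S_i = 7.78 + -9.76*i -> [7.78, -1.98, -11.74, -21.5, -31.26]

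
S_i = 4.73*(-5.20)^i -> [4.73, -24.6, 127.9, -665.08, 3458.39]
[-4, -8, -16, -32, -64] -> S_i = -4*2^i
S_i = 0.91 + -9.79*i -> [0.91, -8.88, -18.67, -28.46, -38.25]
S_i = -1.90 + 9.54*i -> [-1.9, 7.64, 17.18, 26.72, 36.26]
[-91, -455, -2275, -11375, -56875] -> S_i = -91*5^i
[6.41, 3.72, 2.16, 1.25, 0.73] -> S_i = 6.41*0.58^i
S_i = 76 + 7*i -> [76, 83, 90, 97, 104]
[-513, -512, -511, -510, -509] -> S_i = -513 + 1*i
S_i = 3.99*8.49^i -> [3.99, 33.88, 287.6, 2441.72, 20730.21]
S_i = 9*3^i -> [9, 27, 81, 243, 729]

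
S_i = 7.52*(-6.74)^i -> [7.52, -50.68, 341.62, -2302.49, 15518.77]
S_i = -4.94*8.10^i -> [-4.94, -40.01, -324.11, -2625.32, -21265.08]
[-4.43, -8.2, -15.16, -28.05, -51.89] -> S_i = -4.43*1.85^i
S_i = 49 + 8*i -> [49, 57, 65, 73, 81]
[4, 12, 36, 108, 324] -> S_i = 4*3^i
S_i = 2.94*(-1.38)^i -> [2.94, -4.06, 5.6, -7.73, 10.66]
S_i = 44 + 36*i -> [44, 80, 116, 152, 188]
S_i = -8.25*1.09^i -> [-8.25, -8.99, -9.8, -10.68, -11.65]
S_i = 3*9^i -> [3, 27, 243, 2187, 19683]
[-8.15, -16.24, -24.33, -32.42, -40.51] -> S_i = -8.15 + -8.09*i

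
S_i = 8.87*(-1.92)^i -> [8.87, -17.03, 32.7, -62.78, 120.54]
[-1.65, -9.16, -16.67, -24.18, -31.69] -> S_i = -1.65 + -7.51*i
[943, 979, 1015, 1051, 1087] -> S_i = 943 + 36*i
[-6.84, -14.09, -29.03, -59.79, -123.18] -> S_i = -6.84*2.06^i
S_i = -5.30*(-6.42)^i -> [-5.3, 34.03, -218.45, 1402.43, -9003.6]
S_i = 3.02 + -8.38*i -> [3.02, -5.36, -13.74, -22.12, -30.5]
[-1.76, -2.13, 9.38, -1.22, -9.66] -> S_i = Random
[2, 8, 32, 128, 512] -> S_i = 2*4^i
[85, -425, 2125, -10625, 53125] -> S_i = 85*-5^i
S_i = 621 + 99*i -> [621, 720, 819, 918, 1017]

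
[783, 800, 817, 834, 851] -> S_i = 783 + 17*i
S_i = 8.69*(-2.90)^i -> [8.69, -25.2, 73.08, -211.94, 614.63]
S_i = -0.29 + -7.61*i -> [-0.29, -7.9, -15.51, -23.12, -30.73]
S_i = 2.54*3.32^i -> [2.54, 8.43, 28.0, 92.95, 308.59]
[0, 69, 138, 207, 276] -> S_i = 0 + 69*i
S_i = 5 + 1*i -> [5, 6, 7, 8, 9]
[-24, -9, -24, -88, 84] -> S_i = Random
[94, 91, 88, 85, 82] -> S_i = 94 + -3*i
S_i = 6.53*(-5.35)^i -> [6.53, -34.94, 186.9, -999.94, 5349.69]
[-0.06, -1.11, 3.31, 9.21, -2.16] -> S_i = Random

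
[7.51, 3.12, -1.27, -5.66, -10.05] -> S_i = 7.51 + -4.39*i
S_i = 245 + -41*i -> [245, 204, 163, 122, 81]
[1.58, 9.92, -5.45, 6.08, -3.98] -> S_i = Random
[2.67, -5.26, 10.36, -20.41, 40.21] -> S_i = 2.67*(-1.97)^i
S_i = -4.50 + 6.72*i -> [-4.5, 2.22, 8.94, 15.66, 22.38]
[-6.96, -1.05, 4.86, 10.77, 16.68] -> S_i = -6.96 + 5.91*i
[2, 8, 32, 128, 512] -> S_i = 2*4^i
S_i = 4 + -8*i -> [4, -4, -12, -20, -28]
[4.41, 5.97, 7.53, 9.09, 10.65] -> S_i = 4.41 + 1.56*i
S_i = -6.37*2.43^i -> [-6.37, -15.48, -37.61, -91.4, -222.11]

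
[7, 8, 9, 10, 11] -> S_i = 7 + 1*i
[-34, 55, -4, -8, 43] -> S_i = Random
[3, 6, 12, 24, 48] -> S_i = 3*2^i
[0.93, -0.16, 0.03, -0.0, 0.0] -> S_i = 0.93*(-0.17)^i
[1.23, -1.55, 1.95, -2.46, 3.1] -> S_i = 1.23*(-1.26)^i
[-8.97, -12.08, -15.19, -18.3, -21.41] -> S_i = -8.97 + -3.11*i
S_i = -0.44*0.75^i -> [-0.44, -0.33, -0.25, -0.19, -0.14]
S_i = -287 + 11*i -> [-287, -276, -265, -254, -243]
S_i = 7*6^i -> [7, 42, 252, 1512, 9072]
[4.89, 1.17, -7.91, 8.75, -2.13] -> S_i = Random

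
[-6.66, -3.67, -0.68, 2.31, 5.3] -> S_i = -6.66 + 2.99*i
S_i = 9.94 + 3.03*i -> [9.94, 12.97, 16.0, 19.03, 22.06]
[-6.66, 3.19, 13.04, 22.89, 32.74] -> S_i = -6.66 + 9.85*i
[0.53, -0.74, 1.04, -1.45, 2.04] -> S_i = 0.53*(-1.40)^i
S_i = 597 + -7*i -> [597, 590, 583, 576, 569]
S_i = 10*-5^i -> [10, -50, 250, -1250, 6250]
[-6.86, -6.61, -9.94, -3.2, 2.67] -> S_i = Random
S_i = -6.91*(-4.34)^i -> [-6.91, 29.99, -130.15, 564.87, -2451.53]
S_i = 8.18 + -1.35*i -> [8.18, 6.83, 5.48, 4.13, 2.78]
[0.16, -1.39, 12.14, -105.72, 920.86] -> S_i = 0.16*(-8.71)^i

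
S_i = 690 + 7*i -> [690, 697, 704, 711, 718]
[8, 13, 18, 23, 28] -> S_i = 8 + 5*i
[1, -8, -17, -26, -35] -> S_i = 1 + -9*i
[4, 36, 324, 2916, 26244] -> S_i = 4*9^i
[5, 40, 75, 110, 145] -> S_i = 5 + 35*i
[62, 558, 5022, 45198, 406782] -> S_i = 62*9^i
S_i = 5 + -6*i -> [5, -1, -7, -13, -19]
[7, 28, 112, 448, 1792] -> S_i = 7*4^i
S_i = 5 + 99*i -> [5, 104, 203, 302, 401]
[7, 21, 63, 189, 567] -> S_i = 7*3^i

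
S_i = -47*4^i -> [-47, -188, -752, -3008, -12032]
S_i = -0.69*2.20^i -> [-0.69, -1.52, -3.34, -7.35, -16.16]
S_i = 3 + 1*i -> [3, 4, 5, 6, 7]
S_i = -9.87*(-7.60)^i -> [-9.87, 75.01, -570.09, 4332.69, -32928.47]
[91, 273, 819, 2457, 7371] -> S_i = 91*3^i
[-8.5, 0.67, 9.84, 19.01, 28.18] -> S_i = -8.50 + 9.17*i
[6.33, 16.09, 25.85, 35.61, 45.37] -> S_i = 6.33 + 9.76*i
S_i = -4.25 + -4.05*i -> [-4.25, -8.3, -12.35, -16.4, -20.45]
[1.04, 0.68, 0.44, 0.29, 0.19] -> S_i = 1.04*0.65^i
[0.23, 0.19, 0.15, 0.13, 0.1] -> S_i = 0.23*0.82^i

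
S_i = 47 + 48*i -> [47, 95, 143, 191, 239]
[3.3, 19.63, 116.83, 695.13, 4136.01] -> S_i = 3.30*5.95^i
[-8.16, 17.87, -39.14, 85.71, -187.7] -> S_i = -8.16*(-2.19)^i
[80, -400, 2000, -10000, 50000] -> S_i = 80*-5^i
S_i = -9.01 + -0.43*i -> [-9.01, -9.44, -9.87, -10.3, -10.73]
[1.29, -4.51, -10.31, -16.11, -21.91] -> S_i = 1.29 + -5.80*i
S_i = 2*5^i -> [2, 10, 50, 250, 1250]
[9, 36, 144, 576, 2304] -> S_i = 9*4^i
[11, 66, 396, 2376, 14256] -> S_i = 11*6^i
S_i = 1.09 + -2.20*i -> [1.09, -1.11, -3.31, -5.51, -7.71]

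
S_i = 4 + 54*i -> [4, 58, 112, 166, 220]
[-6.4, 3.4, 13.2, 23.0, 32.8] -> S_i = -6.40 + 9.80*i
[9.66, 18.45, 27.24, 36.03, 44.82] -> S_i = 9.66 + 8.79*i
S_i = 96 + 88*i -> [96, 184, 272, 360, 448]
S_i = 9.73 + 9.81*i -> [9.73, 19.54, 29.35, 39.16, 48.97]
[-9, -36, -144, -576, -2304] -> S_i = -9*4^i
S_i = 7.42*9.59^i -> [7.42, 71.16, 682.4, 6544.25, 62759.34]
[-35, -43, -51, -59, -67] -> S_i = -35 + -8*i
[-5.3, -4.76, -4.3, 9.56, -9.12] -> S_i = Random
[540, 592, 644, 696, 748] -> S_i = 540 + 52*i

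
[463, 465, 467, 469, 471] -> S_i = 463 + 2*i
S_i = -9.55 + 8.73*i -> [-9.55, -0.82, 7.91, 16.64, 25.37]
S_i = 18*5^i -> [18, 90, 450, 2250, 11250]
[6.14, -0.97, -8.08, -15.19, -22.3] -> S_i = 6.14 + -7.11*i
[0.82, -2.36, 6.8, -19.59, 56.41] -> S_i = 0.82*(-2.88)^i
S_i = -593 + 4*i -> [-593, -589, -585, -581, -577]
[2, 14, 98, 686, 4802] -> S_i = 2*7^i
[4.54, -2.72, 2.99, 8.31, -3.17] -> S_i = Random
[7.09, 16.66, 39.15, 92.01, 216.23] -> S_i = 7.09*2.35^i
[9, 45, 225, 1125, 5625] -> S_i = 9*5^i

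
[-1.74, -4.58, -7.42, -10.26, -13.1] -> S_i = -1.74 + -2.84*i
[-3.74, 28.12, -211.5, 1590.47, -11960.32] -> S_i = -3.74*(-7.52)^i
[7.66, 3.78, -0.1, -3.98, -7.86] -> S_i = 7.66 + -3.88*i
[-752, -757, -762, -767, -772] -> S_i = -752 + -5*i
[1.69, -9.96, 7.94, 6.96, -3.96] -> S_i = Random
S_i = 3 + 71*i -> [3, 74, 145, 216, 287]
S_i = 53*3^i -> [53, 159, 477, 1431, 4293]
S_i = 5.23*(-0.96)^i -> [5.23, -5.02, 4.82, -4.63, 4.44]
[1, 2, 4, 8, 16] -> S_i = 1*2^i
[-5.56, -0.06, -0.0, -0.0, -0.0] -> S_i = -5.56*0.01^i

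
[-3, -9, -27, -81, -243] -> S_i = -3*3^i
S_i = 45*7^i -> [45, 315, 2205, 15435, 108045]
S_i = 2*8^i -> [2, 16, 128, 1024, 8192]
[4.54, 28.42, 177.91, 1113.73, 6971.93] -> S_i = 4.54*6.26^i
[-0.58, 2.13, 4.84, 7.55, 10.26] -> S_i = -0.58 + 2.71*i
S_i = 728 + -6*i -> [728, 722, 716, 710, 704]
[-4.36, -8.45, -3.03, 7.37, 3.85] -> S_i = Random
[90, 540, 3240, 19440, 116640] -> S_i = 90*6^i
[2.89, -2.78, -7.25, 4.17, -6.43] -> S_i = Random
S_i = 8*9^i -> [8, 72, 648, 5832, 52488]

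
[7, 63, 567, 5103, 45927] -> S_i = 7*9^i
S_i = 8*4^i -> [8, 32, 128, 512, 2048]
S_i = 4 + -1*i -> [4, 3, 2, 1, 0]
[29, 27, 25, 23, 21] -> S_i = 29 + -2*i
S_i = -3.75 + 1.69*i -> [-3.75, -2.06, -0.37, 1.32, 3.01]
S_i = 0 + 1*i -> [0, 1, 2, 3, 4]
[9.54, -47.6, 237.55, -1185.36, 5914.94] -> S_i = 9.54*(-4.99)^i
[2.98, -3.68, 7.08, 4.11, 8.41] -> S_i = Random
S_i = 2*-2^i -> [2, -4, 8, -16, 32]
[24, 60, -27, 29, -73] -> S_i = Random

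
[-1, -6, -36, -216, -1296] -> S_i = -1*6^i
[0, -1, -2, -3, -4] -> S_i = 0 + -1*i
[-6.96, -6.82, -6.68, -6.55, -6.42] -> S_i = -6.96*0.98^i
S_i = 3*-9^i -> [3, -27, 243, -2187, 19683]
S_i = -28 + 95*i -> [-28, 67, 162, 257, 352]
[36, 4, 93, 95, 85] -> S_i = Random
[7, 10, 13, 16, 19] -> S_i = 7 + 3*i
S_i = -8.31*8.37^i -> [-8.31, -69.55, -582.17, -4872.79, -40785.22]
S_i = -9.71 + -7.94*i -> [-9.71, -17.65, -25.59, -33.53, -41.47]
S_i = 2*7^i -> [2, 14, 98, 686, 4802]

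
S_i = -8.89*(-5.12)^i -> [-8.89, 45.52, -233.05, 1193.2, -6109.16]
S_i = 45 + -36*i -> [45, 9, -27, -63, -99]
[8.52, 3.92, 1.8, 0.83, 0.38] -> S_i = 8.52*0.46^i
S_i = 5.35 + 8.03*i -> [5.35, 13.38, 21.41, 29.44, 37.47]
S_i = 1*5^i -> [1, 5, 25, 125, 625]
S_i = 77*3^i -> [77, 231, 693, 2079, 6237]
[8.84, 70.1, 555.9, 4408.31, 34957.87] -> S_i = 8.84*7.93^i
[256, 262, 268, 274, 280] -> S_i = 256 + 6*i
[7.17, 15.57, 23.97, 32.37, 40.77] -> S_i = 7.17 + 8.40*i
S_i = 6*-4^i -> [6, -24, 96, -384, 1536]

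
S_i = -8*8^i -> [-8, -64, -512, -4096, -32768]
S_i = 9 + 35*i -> [9, 44, 79, 114, 149]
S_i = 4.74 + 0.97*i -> [4.74, 5.71, 6.68, 7.65, 8.62]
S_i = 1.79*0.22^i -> [1.79, 0.39, 0.09, 0.02, 0.0]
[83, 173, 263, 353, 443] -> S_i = 83 + 90*i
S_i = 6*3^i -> [6, 18, 54, 162, 486]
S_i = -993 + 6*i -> [-993, -987, -981, -975, -969]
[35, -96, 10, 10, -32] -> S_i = Random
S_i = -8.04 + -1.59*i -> [-8.04, -9.63, -11.22, -12.81, -14.4]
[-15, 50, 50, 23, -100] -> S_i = Random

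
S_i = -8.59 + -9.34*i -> [-8.59, -17.93, -27.27, -36.61, -45.95]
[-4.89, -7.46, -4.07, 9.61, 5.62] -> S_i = Random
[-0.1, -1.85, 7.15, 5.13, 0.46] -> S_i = Random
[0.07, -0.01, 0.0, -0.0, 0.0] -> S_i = 0.07*(-0.19)^i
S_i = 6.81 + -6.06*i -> [6.81, 0.75, -5.31, -11.37, -17.43]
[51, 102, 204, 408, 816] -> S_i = 51*2^i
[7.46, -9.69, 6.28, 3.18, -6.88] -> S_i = Random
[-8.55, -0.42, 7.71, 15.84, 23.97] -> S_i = -8.55 + 8.13*i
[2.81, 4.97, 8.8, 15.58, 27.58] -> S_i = 2.81*1.77^i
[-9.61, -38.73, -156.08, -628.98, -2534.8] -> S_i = -9.61*4.03^i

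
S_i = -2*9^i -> [-2, -18, -162, -1458, -13122]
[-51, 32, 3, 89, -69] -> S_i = Random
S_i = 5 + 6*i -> [5, 11, 17, 23, 29]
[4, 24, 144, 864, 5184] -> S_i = 4*6^i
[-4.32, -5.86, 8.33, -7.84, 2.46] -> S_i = Random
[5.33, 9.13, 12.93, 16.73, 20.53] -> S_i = 5.33 + 3.80*i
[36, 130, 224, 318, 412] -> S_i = 36 + 94*i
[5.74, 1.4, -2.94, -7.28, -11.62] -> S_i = 5.74 + -4.34*i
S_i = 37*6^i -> [37, 222, 1332, 7992, 47952]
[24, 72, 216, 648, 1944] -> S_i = 24*3^i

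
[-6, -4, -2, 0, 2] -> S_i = -6 + 2*i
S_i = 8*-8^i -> [8, -64, 512, -4096, 32768]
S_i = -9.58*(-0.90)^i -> [-9.58, 8.62, -7.76, 6.98, -6.29]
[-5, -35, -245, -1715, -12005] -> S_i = -5*7^i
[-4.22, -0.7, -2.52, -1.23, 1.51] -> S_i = Random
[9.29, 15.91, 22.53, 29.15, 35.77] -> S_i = 9.29 + 6.62*i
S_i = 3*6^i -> [3, 18, 108, 648, 3888]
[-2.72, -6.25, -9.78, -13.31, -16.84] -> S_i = -2.72 + -3.53*i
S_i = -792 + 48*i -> [-792, -744, -696, -648, -600]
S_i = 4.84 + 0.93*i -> [4.84, 5.77, 6.7, 7.63, 8.56]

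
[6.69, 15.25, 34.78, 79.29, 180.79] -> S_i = 6.69*2.28^i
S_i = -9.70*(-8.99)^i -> [-9.7, 87.2, -783.95, 7047.76, -63359.32]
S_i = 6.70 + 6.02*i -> [6.7, 12.72, 18.74, 24.76, 30.78]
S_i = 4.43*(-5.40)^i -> [4.43, -23.92, 129.18, -697.57, 3766.85]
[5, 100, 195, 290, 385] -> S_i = 5 + 95*i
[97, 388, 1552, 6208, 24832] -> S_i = 97*4^i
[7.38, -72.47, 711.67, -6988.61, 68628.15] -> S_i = 7.38*(-9.82)^i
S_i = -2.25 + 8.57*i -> [-2.25, 6.32, 14.89, 23.46, 32.03]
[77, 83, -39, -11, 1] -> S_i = Random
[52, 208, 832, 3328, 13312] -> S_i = 52*4^i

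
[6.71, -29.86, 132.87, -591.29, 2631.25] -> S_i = 6.71*(-4.45)^i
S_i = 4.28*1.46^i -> [4.28, 6.25, 9.12, 13.32, 19.45]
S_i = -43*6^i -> [-43, -258, -1548, -9288, -55728]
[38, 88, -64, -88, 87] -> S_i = Random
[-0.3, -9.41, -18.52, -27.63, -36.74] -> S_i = -0.30 + -9.11*i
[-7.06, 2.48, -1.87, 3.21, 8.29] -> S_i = Random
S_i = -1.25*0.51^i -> [-1.25, -0.64, -0.33, -0.17, -0.08]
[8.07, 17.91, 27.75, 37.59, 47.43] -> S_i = 8.07 + 9.84*i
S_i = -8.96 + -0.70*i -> [-8.96, -9.66, -10.36, -11.06, -11.76]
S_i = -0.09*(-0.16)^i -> [-0.09, 0.01, -0.0, 0.0, -0.0]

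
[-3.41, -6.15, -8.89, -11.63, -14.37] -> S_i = -3.41 + -2.74*i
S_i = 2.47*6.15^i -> [2.47, 15.19, 93.42, 574.54, 3533.44]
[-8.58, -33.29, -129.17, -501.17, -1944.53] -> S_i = -8.58*3.88^i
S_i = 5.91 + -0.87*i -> [5.91, 5.04, 4.17, 3.3, 2.43]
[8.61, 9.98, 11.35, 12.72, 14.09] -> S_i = 8.61 + 1.37*i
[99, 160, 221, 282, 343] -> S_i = 99 + 61*i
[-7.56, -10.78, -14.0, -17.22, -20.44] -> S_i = -7.56 + -3.22*i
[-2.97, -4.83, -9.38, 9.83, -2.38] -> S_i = Random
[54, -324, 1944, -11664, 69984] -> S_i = 54*-6^i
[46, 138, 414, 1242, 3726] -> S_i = 46*3^i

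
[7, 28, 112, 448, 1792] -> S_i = 7*4^i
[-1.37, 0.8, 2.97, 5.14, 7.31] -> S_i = -1.37 + 2.17*i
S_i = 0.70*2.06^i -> [0.7, 1.44, 2.97, 6.12, 12.61]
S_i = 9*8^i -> [9, 72, 576, 4608, 36864]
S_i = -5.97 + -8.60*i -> [-5.97, -14.57, -23.17, -31.77, -40.37]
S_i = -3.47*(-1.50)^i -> [-3.47, 5.2, -7.81, 11.71, -17.57]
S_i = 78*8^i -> [78, 624, 4992, 39936, 319488]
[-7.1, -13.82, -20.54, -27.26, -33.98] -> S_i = -7.10 + -6.72*i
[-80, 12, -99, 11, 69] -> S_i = Random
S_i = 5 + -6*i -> [5, -1, -7, -13, -19]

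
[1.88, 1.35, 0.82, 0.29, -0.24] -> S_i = 1.88 + -0.53*i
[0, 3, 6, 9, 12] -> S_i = 0 + 3*i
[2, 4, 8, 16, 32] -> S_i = 2*2^i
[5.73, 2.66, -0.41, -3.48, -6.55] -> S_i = 5.73 + -3.07*i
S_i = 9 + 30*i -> [9, 39, 69, 99, 129]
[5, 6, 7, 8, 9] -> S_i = 5 + 1*i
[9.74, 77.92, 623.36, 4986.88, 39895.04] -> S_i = 9.74*8.00^i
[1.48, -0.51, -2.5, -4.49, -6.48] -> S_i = 1.48 + -1.99*i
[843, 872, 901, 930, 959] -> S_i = 843 + 29*i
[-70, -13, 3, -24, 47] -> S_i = Random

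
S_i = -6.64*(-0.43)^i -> [-6.64, 2.86, -1.23, 0.53, -0.23]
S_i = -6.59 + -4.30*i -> [-6.59, -10.89, -15.19, -19.49, -23.79]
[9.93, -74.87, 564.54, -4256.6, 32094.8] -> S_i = 9.93*(-7.54)^i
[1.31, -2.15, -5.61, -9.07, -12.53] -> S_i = 1.31 + -3.46*i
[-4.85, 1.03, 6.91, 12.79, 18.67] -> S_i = -4.85 + 5.88*i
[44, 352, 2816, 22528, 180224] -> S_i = 44*8^i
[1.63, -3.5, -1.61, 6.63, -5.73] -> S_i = Random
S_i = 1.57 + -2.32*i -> [1.57, -0.75, -3.07, -5.39, -7.71]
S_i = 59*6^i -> [59, 354, 2124, 12744, 76464]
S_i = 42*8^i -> [42, 336, 2688, 21504, 172032]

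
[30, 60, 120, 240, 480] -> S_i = 30*2^i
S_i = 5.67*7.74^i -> [5.67, 43.89, 339.68, 2629.09, 20349.18]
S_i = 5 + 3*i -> [5, 8, 11, 14, 17]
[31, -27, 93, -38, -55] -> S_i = Random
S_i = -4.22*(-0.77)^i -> [-4.22, 3.25, -2.5, 1.93, -1.48]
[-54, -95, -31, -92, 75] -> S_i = Random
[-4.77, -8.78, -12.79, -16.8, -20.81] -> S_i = -4.77 + -4.01*i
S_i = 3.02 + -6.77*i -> [3.02, -3.75, -10.52, -17.29, -24.06]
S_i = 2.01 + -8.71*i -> [2.01, -6.7, -15.41, -24.12, -32.83]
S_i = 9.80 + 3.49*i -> [9.8, 13.29, 16.78, 20.27, 23.76]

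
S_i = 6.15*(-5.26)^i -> [6.15, -32.35, 170.16, -895.02, 4707.8]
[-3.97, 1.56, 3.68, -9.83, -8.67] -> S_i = Random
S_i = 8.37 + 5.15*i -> [8.37, 13.52, 18.67, 23.82, 28.97]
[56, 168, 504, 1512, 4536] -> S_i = 56*3^i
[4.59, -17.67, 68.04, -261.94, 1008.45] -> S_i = 4.59*(-3.85)^i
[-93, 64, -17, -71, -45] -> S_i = Random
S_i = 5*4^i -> [5, 20, 80, 320, 1280]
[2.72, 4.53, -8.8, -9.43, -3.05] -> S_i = Random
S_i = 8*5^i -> [8, 40, 200, 1000, 5000]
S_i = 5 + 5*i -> [5, 10, 15, 20, 25]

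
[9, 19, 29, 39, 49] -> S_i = 9 + 10*i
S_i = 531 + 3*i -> [531, 534, 537, 540, 543]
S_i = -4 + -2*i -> [-4, -6, -8, -10, -12]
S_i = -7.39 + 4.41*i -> [-7.39, -2.98, 1.43, 5.84, 10.25]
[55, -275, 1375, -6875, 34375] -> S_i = 55*-5^i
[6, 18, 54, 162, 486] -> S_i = 6*3^i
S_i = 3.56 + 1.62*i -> [3.56, 5.18, 6.8, 8.42, 10.04]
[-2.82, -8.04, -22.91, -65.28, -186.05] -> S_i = -2.82*2.85^i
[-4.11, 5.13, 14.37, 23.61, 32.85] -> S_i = -4.11 + 9.24*i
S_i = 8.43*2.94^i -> [8.43, 24.78, 72.87, 214.22, 629.82]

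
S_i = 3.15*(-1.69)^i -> [3.15, -5.32, 9.0, -15.2, 25.7]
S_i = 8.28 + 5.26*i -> [8.28, 13.54, 18.8, 24.06, 29.32]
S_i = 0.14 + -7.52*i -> [0.14, -7.38, -14.9, -22.42, -29.94]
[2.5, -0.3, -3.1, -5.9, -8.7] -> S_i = 2.50 + -2.80*i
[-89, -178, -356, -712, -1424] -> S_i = -89*2^i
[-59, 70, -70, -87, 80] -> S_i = Random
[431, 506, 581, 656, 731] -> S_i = 431 + 75*i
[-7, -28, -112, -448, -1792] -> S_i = -7*4^i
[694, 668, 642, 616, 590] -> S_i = 694 + -26*i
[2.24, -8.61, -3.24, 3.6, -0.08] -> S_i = Random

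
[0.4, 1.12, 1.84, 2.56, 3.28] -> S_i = 0.40 + 0.72*i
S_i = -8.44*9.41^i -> [-8.44, -79.42, -747.35, -7032.53, -66176.07]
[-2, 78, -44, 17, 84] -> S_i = Random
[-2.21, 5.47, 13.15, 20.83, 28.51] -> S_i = -2.21 + 7.68*i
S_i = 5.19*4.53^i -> [5.19, 23.51, 106.5, 482.46, 2185.55]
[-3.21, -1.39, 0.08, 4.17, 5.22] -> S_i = Random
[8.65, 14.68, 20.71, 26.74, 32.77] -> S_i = 8.65 + 6.03*i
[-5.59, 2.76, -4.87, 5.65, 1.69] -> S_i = Random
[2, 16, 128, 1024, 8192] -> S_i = 2*8^i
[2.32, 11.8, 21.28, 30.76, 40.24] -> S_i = 2.32 + 9.48*i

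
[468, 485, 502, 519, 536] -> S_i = 468 + 17*i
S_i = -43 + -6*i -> [-43, -49, -55, -61, -67]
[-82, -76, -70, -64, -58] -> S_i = -82 + 6*i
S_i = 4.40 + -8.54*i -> [4.4, -4.14, -12.68, -21.22, -29.76]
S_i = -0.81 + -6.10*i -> [-0.81, -6.91, -13.01, -19.11, -25.21]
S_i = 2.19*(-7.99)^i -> [2.19, -17.5, 139.81, -1117.08, 8925.47]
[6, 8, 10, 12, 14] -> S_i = 6 + 2*i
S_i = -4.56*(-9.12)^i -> [-4.56, 41.59, -379.28, 3458.99, -31545.99]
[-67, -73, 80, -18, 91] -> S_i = Random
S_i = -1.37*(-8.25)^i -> [-1.37, 11.3, -93.25, 769.28, -6346.53]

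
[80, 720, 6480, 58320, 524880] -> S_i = 80*9^i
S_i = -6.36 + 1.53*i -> [-6.36, -4.83, -3.3, -1.77, -0.24]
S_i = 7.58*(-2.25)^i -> [7.58, -17.06, 38.37, -86.34, 194.27]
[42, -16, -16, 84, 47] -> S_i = Random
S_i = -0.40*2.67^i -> [-0.4, -1.07, -2.85, -7.61, -20.33]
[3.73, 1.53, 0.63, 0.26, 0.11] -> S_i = 3.73*0.41^i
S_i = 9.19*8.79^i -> [9.19, 80.78, 710.06, 6241.4, 54861.92]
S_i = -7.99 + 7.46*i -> [-7.99, -0.53, 6.93, 14.39, 21.85]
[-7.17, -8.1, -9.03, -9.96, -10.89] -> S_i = -7.17 + -0.93*i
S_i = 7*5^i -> [7, 35, 175, 875, 4375]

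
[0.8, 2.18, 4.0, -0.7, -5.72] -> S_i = Random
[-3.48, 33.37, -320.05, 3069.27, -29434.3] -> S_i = -3.48*(-9.59)^i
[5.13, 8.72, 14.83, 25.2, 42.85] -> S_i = 5.13*1.70^i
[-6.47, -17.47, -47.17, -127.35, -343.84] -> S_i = -6.47*2.70^i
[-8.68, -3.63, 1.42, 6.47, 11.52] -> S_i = -8.68 + 5.05*i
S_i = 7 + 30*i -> [7, 37, 67, 97, 127]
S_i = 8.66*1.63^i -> [8.66, 14.12, 23.01, 37.5, 61.13]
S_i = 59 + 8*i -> [59, 67, 75, 83, 91]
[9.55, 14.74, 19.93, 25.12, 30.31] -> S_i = 9.55 + 5.19*i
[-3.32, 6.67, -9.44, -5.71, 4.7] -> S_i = Random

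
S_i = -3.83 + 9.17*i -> [-3.83, 5.34, 14.51, 23.68, 32.85]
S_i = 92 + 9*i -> [92, 101, 110, 119, 128]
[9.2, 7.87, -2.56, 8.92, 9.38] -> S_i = Random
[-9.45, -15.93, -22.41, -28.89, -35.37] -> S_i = -9.45 + -6.48*i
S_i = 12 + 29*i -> [12, 41, 70, 99, 128]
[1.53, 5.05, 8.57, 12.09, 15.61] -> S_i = 1.53 + 3.52*i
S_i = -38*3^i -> [-38, -114, -342, -1026, -3078]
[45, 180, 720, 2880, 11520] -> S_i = 45*4^i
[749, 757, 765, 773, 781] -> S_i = 749 + 8*i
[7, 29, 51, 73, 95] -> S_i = 7 + 22*i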